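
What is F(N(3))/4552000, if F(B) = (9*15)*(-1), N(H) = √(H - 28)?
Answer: -27/910400 ≈ -2.9657e-5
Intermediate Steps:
N(H) = √(-28 + H)
F(B) = -135 (F(B) = 135*(-1) = -135)
F(N(3))/4552000 = -135/4552000 = -135*1/4552000 = -27/910400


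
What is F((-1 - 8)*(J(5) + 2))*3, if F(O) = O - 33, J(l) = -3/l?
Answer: -684/5 ≈ -136.80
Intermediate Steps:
F(O) = -33 + O
F((-1 - 8)*(J(5) + 2))*3 = (-33 + (-1 - 8)*(-3/5 + 2))*3 = (-33 - 9*(-3*1/5 + 2))*3 = (-33 - 9*(-3/5 + 2))*3 = (-33 - 9*7/5)*3 = (-33 - 63/5)*3 = -228/5*3 = -684/5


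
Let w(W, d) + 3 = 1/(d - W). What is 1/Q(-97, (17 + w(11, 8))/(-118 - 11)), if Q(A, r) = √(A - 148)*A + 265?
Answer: 53/475086 + 679*I*√5/2375430 ≈ 0.00011156 + 0.00063916*I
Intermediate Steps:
w(W, d) = -3 + 1/(d - W)
Q(A, r) = 265 + A*√(-148 + A) (Q(A, r) = √(-148 + A)*A + 265 = A*√(-148 + A) + 265 = 265 + A*√(-148 + A))
1/Q(-97, (17 + w(11, 8))/(-118 - 11)) = 1/(265 - 97*√(-148 - 97)) = 1/(265 - 679*I*√5)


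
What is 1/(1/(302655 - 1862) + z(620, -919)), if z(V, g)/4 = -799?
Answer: -300793/961334427 ≈ -0.00031289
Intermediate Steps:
z(V, g) = -3196 (z(V, g) = 4*(-799) = -3196)
1/(1/(302655 - 1862) + z(620, -919)) = 1/(1/(302655 - 1862) - 3196) = 1/(1/300793 - 3196) = 1/(-961334427/300793) = -300793/961334427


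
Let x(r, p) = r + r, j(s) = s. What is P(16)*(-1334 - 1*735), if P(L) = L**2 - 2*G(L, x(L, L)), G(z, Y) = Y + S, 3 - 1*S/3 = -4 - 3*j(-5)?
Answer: -496560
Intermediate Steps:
x(r, p) = 2*r
S = -24 (S = 9 - 3*(-4 - 3*(-5)) = 9 - 3*(-4 + 15) = 9 - 3*11 = 9 - 33 = -24)
G(z, Y) = -24 + Y (G(z, Y) = Y - 24 = -24 + Y)
P(L) = 48 + L**2 - 4*L (P(L) = L**2 - 2*(-24 + 2*L) = L**2 - (-48 + 4*L) = L**2 + (48 - 4*L) = 48 + L**2 - 4*L)
P(16)*(-1334 - 1*735) = (48 + 16**2 - 4*16)*(-1334 - 1*735) = (48 + 256 - 64)*(-1334 - 735) = 240*(-2069) = -496560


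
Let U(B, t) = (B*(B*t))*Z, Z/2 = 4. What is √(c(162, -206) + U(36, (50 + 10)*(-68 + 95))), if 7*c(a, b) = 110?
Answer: √823012610/7 ≈ 4098.3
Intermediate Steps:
Z = 8 (Z = 2*4 = 8)
c(a, b) = 110/7 (c(a, b) = (⅐)*110 = 110/7)
U(B, t) = 8*t*B² (U(B, t) = (B*(B*t))*8 = (t*B²)*8 = 8*t*B²)
√(c(162, -206) + U(36, (50 + 10)*(-68 + 95))) = √(110/7 + 8*((50 + 10)*(-68 + 95))*36²) = √(110/7 + 8*(60*27)*1296) = √(110/7 + 8*1620*1296) = √(110/7 + 16796160) = √(117573230/7) = √823012610/7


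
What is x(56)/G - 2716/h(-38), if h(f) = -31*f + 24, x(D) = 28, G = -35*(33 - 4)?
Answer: -199314/87145 ≈ -2.2872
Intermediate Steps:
G = -1015 (G = -35*29 = -1015)
h(f) = 24 - 31*f
x(56)/G - 2716/h(-38) = 28/(-1015) - 2716/(24 - 31*(-38)) = 28*(-1/1015) - 2716/(24 + 1178) = -4/145 - 2716/1202 = -4/145 - 2716*1/1202 = -4/145 - 1358/601 = -199314/87145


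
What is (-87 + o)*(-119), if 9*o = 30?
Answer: 29869/3 ≈ 9956.3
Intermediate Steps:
o = 10/3 (o = (⅑)*30 = 10/3 ≈ 3.3333)
(-87 + o)*(-119) = (-87 + 10/3)*(-119) = -251/3*(-119) = 29869/3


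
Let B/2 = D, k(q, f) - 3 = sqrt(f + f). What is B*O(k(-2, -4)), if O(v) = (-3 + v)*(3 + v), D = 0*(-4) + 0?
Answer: 0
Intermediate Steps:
k(q, f) = 3 + sqrt(2)*sqrt(f) (k(q, f) = 3 + sqrt(f + f) = 3 + sqrt(2*f) = 3 + sqrt(2)*sqrt(f))
D = 0 (D = 0 + 0 = 0)
B = 0 (B = 2*0 = 0)
B*O(k(-2, -4)) = 0*(-9 + (3 + sqrt(2)*sqrt(-4))**2) = 0*(-9 + (3 + sqrt(2)*(2*I))**2) = 0*(-9 + (3 + 2*I*sqrt(2))**2) = 0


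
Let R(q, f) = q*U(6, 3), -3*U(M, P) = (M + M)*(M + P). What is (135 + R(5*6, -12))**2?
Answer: 893025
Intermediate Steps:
U(M, P) = -2*M*(M + P)/3 (U(M, P) = -(M + M)*(M + P)/3 = -2*M*(M + P)/3)
R(q, f) = -36*q (R(q, f) = q*(-2/3*6*(6 + 3)) = q*(-2/3*6*9) = q*(-36) = -36*q)
(135 + R(5*6, -12))**2 = (135 - 180*6)**2 = (135 - 36*30)**2 = (135 - 1080)**2 = (-945)**2 = 893025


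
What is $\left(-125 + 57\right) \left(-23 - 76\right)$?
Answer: $6732$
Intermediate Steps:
$\left(-125 + 57\right) \left(-23 - 76\right) = - 68 \left(-23 - 76\right) = \left(-68\right) \left(-99\right) = 6732$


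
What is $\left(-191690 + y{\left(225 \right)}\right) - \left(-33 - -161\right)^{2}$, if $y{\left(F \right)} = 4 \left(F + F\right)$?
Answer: $-206274$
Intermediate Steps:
$y{\left(F \right)} = 8 F$ ($y{\left(F \right)} = 4 \cdot 2 F = 8 F$)
$\left(-191690 + y{\left(225 \right)}\right) - \left(-33 - -161\right)^{2} = \left(-191690 + 8 \cdot 225\right) - \left(-33 - -161\right)^{2} = \left(-191690 + 1800\right) - \left(-33 + 161\right)^{2} = -189890 - 128^{2} = -189890 - 16384 = -206274$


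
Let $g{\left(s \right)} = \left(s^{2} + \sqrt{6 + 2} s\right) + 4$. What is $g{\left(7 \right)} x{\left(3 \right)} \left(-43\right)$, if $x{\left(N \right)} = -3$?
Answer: $6837 + 1806 \sqrt{2} \approx 9391.1$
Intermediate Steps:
$g{\left(s \right)} = 4 + s^{2} + 2 s \sqrt{2}$ ($g{\left(s \right)} = \left(s^{2} + \sqrt{8} s\right) + 4 = \left(s^{2} + 2 \sqrt{2} s\right) + 4 = \left(s^{2} + 2 s \sqrt{2}\right) + 4 = 4 + s^{2} + 2 s \sqrt{2}$)
$g{\left(7 \right)} x{\left(3 \right)} \left(-43\right) = \left(4 + 7^{2} + 2 \cdot 7 \sqrt{2}\right) \left(-3\right) \left(-43\right) = \left(4 + 49 + 14 \sqrt{2}\right) \left(-3\right) \left(-43\right) = \left(53 + 14 \sqrt{2}\right) \left(-3\right) \left(-43\right) = \left(-159 - 42 \sqrt{2}\right) \left(-43\right) = 6837 + 1806 \sqrt{2}$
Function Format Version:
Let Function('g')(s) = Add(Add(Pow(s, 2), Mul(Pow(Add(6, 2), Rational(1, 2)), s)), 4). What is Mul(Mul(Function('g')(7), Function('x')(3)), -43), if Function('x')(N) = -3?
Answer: Add(6837, Mul(1806, Pow(2, Rational(1, 2)))) ≈ 9391.1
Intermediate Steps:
Function('g')(s) = Add(4, Pow(s, 2), Mul(2, s, Pow(2, Rational(1, 2)))) (Function('g')(s) = Add(Add(Pow(s, 2), Mul(Pow(8, Rational(1, 2)), s)), 4) = Add(Add(Pow(s, 2), Mul(Mul(2, Pow(2, Rational(1, 2))), s)), 4) = Add(Add(Pow(s, 2), Mul(2, s, Pow(2, Rational(1, 2)))), 4) = Add(4, Pow(s, 2), Mul(2, s, Pow(2, Rational(1, 2)))))
Mul(Mul(Function('g')(7), Function('x')(3)), -43) = Mul(Mul(Add(4, Pow(7, 2), Mul(2, 7, Pow(2, Rational(1, 2)))), -3), -43) = Mul(Mul(Add(4, 49, Mul(14, Pow(2, Rational(1, 2)))), -3), -43) = Mul(Mul(Add(53, Mul(14, Pow(2, Rational(1, 2)))), -3), -43) = Mul(Add(-159, Mul(-42, Pow(2, Rational(1, 2)))), -43) = Add(6837, Mul(1806, Pow(2, Rational(1, 2))))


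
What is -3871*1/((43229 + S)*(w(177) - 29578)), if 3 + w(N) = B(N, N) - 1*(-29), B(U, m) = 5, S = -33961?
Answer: 79/5588604 ≈ 1.4136e-5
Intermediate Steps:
w(N) = 31 (w(N) = -3 + (5 - 1*(-29)) = -3 + (5 + 29) = -3 + 34 = 31)
-3871*1/((43229 + S)*(w(177) - 29578)) = -3871*1/((31 - 29578)*(43229 - 33961)) = -3871/((-29547*9268)) = -3871/(-273841596) = -3871*(-1/273841596) = 79/5588604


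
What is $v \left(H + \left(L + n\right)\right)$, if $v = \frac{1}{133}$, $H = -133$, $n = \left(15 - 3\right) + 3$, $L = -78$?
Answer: $- \frac{28}{19} \approx -1.4737$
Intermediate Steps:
$n = 15$ ($n = 12 + 3 = 15$)
$v = \frac{1}{133} \approx 0.0075188$
$v \left(H + \left(L + n\right)\right) = \frac{-133 + \left(-78 + 15\right)}{133} = \frac{-133 - 63}{133} = \frac{1}{133} \left(-196\right) = - \frac{28}{19}$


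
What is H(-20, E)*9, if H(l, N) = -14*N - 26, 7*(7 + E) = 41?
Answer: -90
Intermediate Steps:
E = -8/7 (E = -7 + (⅐)*41 = -7 + 41/7 = -8/7 ≈ -1.1429)
H(l, N) = -26 - 14*N
H(-20, E)*9 = (-26 - 14*(-8/7))*9 = (-26 + 16)*9 = -10*9 = -90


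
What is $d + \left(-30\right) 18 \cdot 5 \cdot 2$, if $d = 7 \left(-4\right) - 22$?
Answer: $-5450$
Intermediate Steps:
$d = -50$ ($d = -28 - 22 = -50$)
$d + \left(-30\right) 18 \cdot 5 \cdot 2 = -50 + \left(-30\right) 18 \cdot 5 \cdot 2 = -50 - 5400 = -5450$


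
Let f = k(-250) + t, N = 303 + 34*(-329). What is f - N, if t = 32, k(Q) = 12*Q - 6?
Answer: 7909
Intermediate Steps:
k(Q) = -6 + 12*Q
N = -10883 (N = 303 - 11186 = -10883)
f = -2974 (f = (-6 + 12*(-250)) + 32 = (-6 - 3000) + 32 = -3006 + 32 = -2974)
f - N = -2974 - 1*(-10883) = -2974 + 10883 = 7909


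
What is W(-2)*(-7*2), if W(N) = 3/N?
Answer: 21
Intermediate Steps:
W(-2)*(-7*2) = (3/(-2))*(-7*2) = (3*(-1/2))*(-14) = -3/2*(-14) = 21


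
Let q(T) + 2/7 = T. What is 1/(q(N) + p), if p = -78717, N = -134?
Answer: -7/551959 ≈ -1.2682e-5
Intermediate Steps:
q(T) = -2/7 + T
1/(q(N) + p) = 1/((-2/7 - 134) - 78717) = 1/(-940/7 - 78717) = 1/(-551959/7) = -7/551959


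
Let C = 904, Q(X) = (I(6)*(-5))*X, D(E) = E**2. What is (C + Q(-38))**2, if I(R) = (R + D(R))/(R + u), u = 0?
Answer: 4990756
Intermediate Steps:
I(R) = (R + R**2)/R (I(R) = (R + R**2)/(R + 0) = (R + R**2)/R)
Q(X) = -35*X (Q(X) = ((1 + 6)*(-5))*X = (7*(-5))*X = -35*X)
(C + Q(-38))**2 = (904 - 35*(-38))**2 = (904 + 1330)**2 = 2234**2 = 4990756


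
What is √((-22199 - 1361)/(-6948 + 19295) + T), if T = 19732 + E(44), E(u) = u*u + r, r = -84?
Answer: 6*√91393210126/12347 ≈ 146.91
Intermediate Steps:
E(u) = -84 + u² (E(u) = u*u - 84 = u² - 84 = -84 + u²)
T = 21584 (T = 19732 + (-84 + 44²) = 19732 + (-84 + 1936) = 19732 + 1852 = 21584)
√((-22199 - 1361)/(-6948 + 19295) + T) = √((-22199 - 1361)/(-6948 + 19295) + 21584) = √(-23560/12347 + 21584) = √(266474088/12347) = 6*√91393210126/12347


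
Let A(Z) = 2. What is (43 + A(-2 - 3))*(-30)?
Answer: -1350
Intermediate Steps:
(43 + A(-2 - 3))*(-30) = (43 + 2)*(-30) = 45*(-30) = -1350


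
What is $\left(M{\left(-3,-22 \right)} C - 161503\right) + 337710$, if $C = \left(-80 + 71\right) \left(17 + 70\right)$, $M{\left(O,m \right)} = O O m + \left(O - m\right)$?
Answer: $316364$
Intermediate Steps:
$M{\left(O,m \right)} = O - m + m O^{2}$ ($M{\left(O,m \right)} = O^{2} m + \left(O - m\right) = m O^{2} + \left(O - m\right) = O - m + m O^{2}$)
$C = -783$ ($C = \left(-9\right) 87 = -783$)
$\left(M{\left(-3,-22 \right)} C - 161503\right) + 337710 = \left(\left(-3 - -22 - 22 \left(-3\right)^{2}\right) \left(-783\right) - 161503\right) + 337710 = \left(\left(-3 + 22 - 198\right) \left(-783\right) - 161503\right) + 337710 = \left(\left(-179\right) \left(-783\right) - 161503\right) + 337710 = \left(140157 - 161503\right) + 337710 = -21346 + 337710 = 316364$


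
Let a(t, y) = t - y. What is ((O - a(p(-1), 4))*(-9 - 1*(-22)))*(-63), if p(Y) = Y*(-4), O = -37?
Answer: 30303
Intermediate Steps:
p(Y) = -4*Y
((O - a(p(-1), 4))*(-9 - 1*(-22)))*(-63) = ((-37 - (-4*(-1) - 1*4))*(-9 - 1*(-22)))*(-63) = ((-37 - (4 - 4))*(-9 + 22))*(-63) = ((-37 - 1*0)*13)*(-63) = ((-37 + 0)*13)*(-63) = -37*13*(-63) = -481*(-63) = 30303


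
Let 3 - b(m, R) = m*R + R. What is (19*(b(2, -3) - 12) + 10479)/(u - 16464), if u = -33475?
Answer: -10479/49939 ≈ -0.20984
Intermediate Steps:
b(m, R) = 3 - R - R*m (b(m, R) = 3 - (m*R + R) = 3 - (R*m + R) = 3 - (R + R*m) = 3 + (-R - R*m) = 3 - R - R*m)
(19*(b(2, -3) - 12) + 10479)/(u - 16464) = (19*((3 - 1*(-3) - 1*(-3)*2) - 12) + 10479)/(-33475 - 16464) = (19*((3 + 3 + 6) - 12) + 10479)/(-49939) = (19*(12 - 12) + 10479)*(-1/49939) = (19*0 + 10479)*(-1/49939) = (0 + 10479)*(-1/49939) = 10479*(-1/49939) = -10479/49939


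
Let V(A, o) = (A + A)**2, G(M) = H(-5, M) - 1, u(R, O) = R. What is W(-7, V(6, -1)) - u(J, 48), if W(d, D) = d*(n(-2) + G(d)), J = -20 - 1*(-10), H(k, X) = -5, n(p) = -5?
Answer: 87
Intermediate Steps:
J = -10 (J = -20 + 10 = -10)
G(M) = -6 (G(M) = -5 - 1 = -6)
V(A, o) = 4*A**2 (V(A, o) = (2*A)**2 = 4*A**2)
W(d, D) = -11*d (W(d, D) = d*(-5 - 6) = d*(-11) = -11*d)
W(-7, V(6, -1)) - u(J, 48) = -11*(-7) - 1*(-10) = 77 + 10 = 87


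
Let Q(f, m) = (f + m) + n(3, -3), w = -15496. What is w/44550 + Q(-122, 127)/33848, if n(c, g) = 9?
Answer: -130971227/376982100 ≈ -0.34742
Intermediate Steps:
Q(f, m) = 9 + f + m (Q(f, m) = (f + m) + 9 = 9 + f + m)
w/44550 + Q(-122, 127)/33848 = -15496/44550 + (9 - 122 + 127)/33848 = -15496*1/44550 + 14*(1/33848) = -7748/22275 + 7/16924 = -130971227/376982100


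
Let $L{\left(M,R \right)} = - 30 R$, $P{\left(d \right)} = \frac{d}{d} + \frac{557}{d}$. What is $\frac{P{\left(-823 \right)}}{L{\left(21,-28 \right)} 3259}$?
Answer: $\frac{19}{160929420} \approx 1.1806 \cdot 10^{-7}$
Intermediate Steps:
$P{\left(d \right)} = 1 + \frac{557}{d}$
$\frac{P{\left(-823 \right)}}{L{\left(21,-28 \right)} 3259} = \frac{\frac{1}{-823} \left(557 - 823\right)}{\left(-30\right) \left(-28\right) 3259} = \frac{\left(- \frac{1}{823}\right) \left(-266\right)}{840 \cdot 3259} = \frac{266}{823 \cdot 2737560} = \frac{266}{823} \cdot \frac{1}{2737560} = \frac{19}{160929420}$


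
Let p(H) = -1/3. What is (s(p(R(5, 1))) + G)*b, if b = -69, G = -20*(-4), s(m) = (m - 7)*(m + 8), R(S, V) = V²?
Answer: -4922/3 ≈ -1640.7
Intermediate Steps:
p(H) = -⅓ (p(H) = -1*⅓ = -⅓)
s(m) = (-7 + m)*(8 + m)
G = 80
(s(p(R(5, 1))) + G)*b = ((-56 - ⅓ + (-⅓)²) + 80)*(-69) = ((-56 - ⅓ + ⅑) + 80)*(-69) = (-506/9 + 80)*(-69) = (214/9)*(-69) = -4922/3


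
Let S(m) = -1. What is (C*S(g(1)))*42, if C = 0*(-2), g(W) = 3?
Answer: 0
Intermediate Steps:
C = 0
(C*S(g(1)))*42 = (0*(-1))*42 = 0*42 = 0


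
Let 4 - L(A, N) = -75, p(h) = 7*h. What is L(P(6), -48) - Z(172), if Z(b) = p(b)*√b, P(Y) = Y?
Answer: 79 - 2408*√43 ≈ -15711.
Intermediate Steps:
L(A, N) = 79 (L(A, N) = 4 - 1*(-75) = 4 + 75 = 79)
Z(b) = 7*b^(3/2) (Z(b) = (7*b)*√b = 7*b^(3/2))
L(P(6), -48) - Z(172) = 79 - 7*172^(3/2) = 79 - 7*344*√43 = 79 - 2408*√43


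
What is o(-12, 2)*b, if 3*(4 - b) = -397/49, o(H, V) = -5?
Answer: -4925/147 ≈ -33.503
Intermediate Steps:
b = 985/147 (b = 4 - (-397)/(3*49) = 4 - ⅓*(-397/49) = 4 + 397/147 = 985/147 ≈ 6.7007)
o(-12, 2)*b = -5*985/147 = -4925/147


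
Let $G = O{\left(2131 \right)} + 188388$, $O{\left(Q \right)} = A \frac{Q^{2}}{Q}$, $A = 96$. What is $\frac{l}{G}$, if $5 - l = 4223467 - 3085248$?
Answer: $- \frac{51737}{17862} \approx -2.8965$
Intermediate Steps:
$O{\left(Q \right)} = 96 Q$ ($O{\left(Q \right)} = 96 \frac{Q^{2}}{Q} = 96 Q$)
$l = -1138214$ ($l = 5 - \left(4223467 - 3085248\right) = 5 - 1138219 = -1138214$)
$G = 392964$ ($G = 96 \cdot 2131 + 188388 = 204576 + 188388 = 392964$)
$\frac{l}{G} = - \frac{1138214}{392964} = \left(-1138214\right) \frac{1}{392964} = - \frac{51737}{17862}$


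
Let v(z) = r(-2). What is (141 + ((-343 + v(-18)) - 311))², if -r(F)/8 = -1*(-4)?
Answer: 297025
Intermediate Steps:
r(F) = -32 (r(F) = -(-8)*(-4) = -8*4 = -32)
v(z) = -32
(141 + ((-343 + v(-18)) - 311))² = (141 + ((-343 - 32) - 311))² = (141 + (-375 - 311))² = (141 - 686)² = (-545)² = 297025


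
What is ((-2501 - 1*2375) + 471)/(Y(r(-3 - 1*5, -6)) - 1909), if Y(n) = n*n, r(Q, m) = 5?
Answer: 4405/1884 ≈ 2.3381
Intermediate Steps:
Y(n) = n²
((-2501 - 1*2375) + 471)/(Y(r(-3 - 1*5, -6)) - 1909) = ((-2501 - 1*2375) + 471)/(5² - 1909) = ((-2501 - 2375) + 471)/(25 - 1909) = (-4876 + 471)/(-1884) = -4405*(-1/1884) = 4405/1884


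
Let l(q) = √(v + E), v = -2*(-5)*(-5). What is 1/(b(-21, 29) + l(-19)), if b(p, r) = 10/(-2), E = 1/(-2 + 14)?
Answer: -60/899 - 2*I*√1797/899 ≈ -0.066741 - 0.094307*I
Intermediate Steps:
E = 1/12 ≈ 0.083333
v = -50 (v = 10*(-5) = -50)
b(p, r) = -5 (b(p, r) = 10*(-½) = -5)
l(q) = I*√1797/6 (l(q) = √(-50 + 1/12) = √(-599/12) = I*√1797/6)
1/(b(-21, 29) + l(-19)) = 1/(-5 + I*√1797/6)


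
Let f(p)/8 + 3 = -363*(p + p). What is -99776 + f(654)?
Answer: -3898232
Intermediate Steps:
f(p) = -24 - 5808*p (f(p) = -24 + 8*(-363*(p + p)) = -24 + 8*(-726*p) = -24 - 5808*p)
-99776 + f(654) = -99776 + (-24 - 5808*654) = -99776 + (-24 - 3798432) = -99776 - 3798456 = -3898232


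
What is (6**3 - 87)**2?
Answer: 16641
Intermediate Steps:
(6**3 - 87)**2 = (216 - 87)**2 = 129**2 = 16641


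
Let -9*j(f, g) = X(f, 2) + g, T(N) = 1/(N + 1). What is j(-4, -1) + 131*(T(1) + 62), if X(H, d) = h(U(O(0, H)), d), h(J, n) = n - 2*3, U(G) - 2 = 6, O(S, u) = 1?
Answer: 147385/18 ≈ 8188.1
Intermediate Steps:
T(N) = 1/(1 + N)
U(G) = 8 (U(G) = 2 + 6 = 8)
h(J, n) = -6 + n (h(J, n) = n - 6 = -6 + n)
X(H, d) = -6 + d
j(f, g) = 4/9 - g/9 (j(f, g) = -((-6 + 2) + g)/9 = -(-4 + g)/9 = 4/9 - g/9)
j(-4, -1) + 131*(T(1) + 62) = (4/9 - ⅑*(-1)) + 131*(1/(1 + 1) + 62) = (4/9 + ⅑) + 131*(1/2 + 62) = 5/9 + 131*(½ + 62) = 5/9 + 131*(125/2) = 5/9 + 16375/2 = 147385/18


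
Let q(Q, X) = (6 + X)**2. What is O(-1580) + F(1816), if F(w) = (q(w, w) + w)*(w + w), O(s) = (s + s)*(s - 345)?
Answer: 12069771000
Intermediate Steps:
O(s) = 2*s*(-345 + s) (O(s) = (2*s)*(-345 + s) = 2*s*(-345 + s))
F(w) = 2*w*(w + (6 + w)**2) (F(w) = ((6 + w)**2 + w)*(w + w) = (w + (6 + w)**2)*(2*w) = 2*w*(w + (6 + w)**2))
O(-1580) + F(1816) = 2*(-1580)*(-345 - 1580) + 2*1816*(1816 + (6 + 1816)**2) = 2*(-1580)*(-1925) + 2*1816*(1816 + 1822**2) = 6083000 + 2*1816*(1816 + 3319684) = 6083000 + 2*1816*3321500 = 6083000 + 12063688000 = 12069771000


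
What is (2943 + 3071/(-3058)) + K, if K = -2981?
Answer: -119275/3058 ≈ -39.004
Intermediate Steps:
(2943 + 3071/(-3058)) + K = (2943 + 3071/(-3058)) - 2981 = (2943 + 3071*(-1/3058)) - 2981 = (2943 - 3071/3058) - 2981 = 8996623/3058 - 2981 = -119275/3058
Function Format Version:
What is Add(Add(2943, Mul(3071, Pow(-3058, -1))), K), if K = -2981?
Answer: Rational(-119275, 3058) ≈ -39.004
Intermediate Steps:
Add(Add(2943, Mul(3071, Pow(-3058, -1))), K) = Add(Add(2943, Mul(3071, Pow(-3058, -1))), -2981) = Add(Add(2943, Mul(3071, Rational(-1, 3058))), -2981) = Add(Add(2943, Rational(-3071, 3058)), -2981) = Add(Rational(8996623, 3058), -2981) = Rational(-119275, 3058)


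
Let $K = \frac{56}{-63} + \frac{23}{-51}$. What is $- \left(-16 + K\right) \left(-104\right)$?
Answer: $- \frac{275912}{153} \approx -1803.3$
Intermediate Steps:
$K = - \frac{205}{153}$ ($K = 56 \left(- \frac{1}{63}\right) + 23 \left(- \frac{1}{51}\right) = - \frac{8}{9} - \frac{23}{51} = - \frac{205}{153} \approx -1.3399$)
$- \left(-16 + K\right) \left(-104\right) = - \left(-16 - \frac{205}{153}\right) \left(-104\right) = - \frac{\left(-2653\right) \left(-104\right)}{153} = \left(-1\right) \frac{275912}{153} = - \frac{275912}{153}$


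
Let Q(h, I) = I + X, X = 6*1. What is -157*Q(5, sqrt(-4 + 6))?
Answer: -942 - 157*sqrt(2) ≈ -1164.0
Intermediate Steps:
X = 6
Q(h, I) = 6 + I (Q(h, I) = I + 6 = 6 + I)
-157*Q(5, sqrt(-4 + 6)) = -157*(6 + sqrt(-4 + 6)) = -157*(6 + sqrt(2)) = -942 - 157*sqrt(2)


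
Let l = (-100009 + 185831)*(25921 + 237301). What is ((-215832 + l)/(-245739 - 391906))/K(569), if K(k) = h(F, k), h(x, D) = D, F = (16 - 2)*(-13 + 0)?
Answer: -22590022652/362820005 ≈ -62.262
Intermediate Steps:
F = -182 (F = 14*(-13) = -182)
K(k) = k
l = 22590238484 (l = 85822*263222 = 22590238484)
((-215832 + l)/(-245739 - 391906))/K(569) = ((-215832 + 22590238484)/(-245739 - 391906))/569 = (22590022652/(-637645))*(1/569) = (22590022652*(-1/637645))*(1/569) = -22590022652/637645*1/569 = -22590022652/362820005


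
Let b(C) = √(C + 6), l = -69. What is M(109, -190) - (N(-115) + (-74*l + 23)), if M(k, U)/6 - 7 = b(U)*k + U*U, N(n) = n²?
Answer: 198288 + 1308*I*√46 ≈ 1.9829e+5 + 8871.3*I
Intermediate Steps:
b(C) = √(6 + C)
M(k, U) = 42 + 6*U² + 6*k*√(6 + U) (M(k, U) = 42 + 6*(√(6 + U)*k + U*U) = 42 + 6*(k*√(6 + U) + U²) = 42 + 6*(U² + k*√(6 + U)) = 42 + (6*U² + 6*k*√(6 + U)) = 42 + 6*U² + 6*k*√(6 + U))
M(109, -190) - (N(-115) + (-74*l + 23)) = (42 + 6*(-190)² + 6*109*√(6 - 190)) - ((-115)² + (-74*(-69) + 23)) = (42 + 6*36100 + 6*109*√(-184)) - (13225 + (5106 + 23)) = (42 + 216600 + 6*109*(2*I*√46)) - (13225 + 5129) = (42 + 216600 + 1308*I*√46) - 1*18354 = (216642 + 1308*I*√46) - 18354 = 198288 + 1308*I*√46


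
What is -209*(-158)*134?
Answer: 4424948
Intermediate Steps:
-209*(-158)*134 = 33022*134 = 4424948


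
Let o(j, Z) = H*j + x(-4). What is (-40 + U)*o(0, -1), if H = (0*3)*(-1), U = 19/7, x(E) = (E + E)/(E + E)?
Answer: -261/7 ≈ -37.286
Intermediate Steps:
x(E) = 1 (x(E) = (2*E)/((2*E)) = (2*E)*(1/(2*E)) = 1)
U = 19/7 (U = 19*(⅐) = 19/7 ≈ 2.7143)
H = 0 (H = 0*(-1) = 0)
o(j, Z) = 1 (o(j, Z) = 0*j + 1 = 0 + 1 = 1)
(-40 + U)*o(0, -1) = (-40 + 19/7)*1 = -261/7*1 = -261/7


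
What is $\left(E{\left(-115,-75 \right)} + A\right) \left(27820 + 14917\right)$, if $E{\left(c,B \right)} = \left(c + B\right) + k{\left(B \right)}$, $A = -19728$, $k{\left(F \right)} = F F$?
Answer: $-610839941$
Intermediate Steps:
$k{\left(F \right)} = F^{2}$
$E{\left(c,B \right)} = B + c + B^{2}$ ($E{\left(c,B \right)} = \left(c + B\right) + B^{2} = \left(B + c\right) + B^{2} = B + c + B^{2}$)
$\left(E{\left(-115,-75 \right)} + A\right) \left(27820 + 14917\right) = \left(\left(-75 - 115 + \left(-75\right)^{2}\right) - 19728\right) \left(27820 + 14917\right) = \left(\left(-75 - 115 + 5625\right) - 19728\right) 42737 = \left(5435 - 19728\right) 42737 = \left(-14293\right) 42737 = -610839941$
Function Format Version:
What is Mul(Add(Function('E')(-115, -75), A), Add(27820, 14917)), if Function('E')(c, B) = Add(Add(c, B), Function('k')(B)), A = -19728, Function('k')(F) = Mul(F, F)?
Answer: -610839941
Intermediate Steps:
Function('k')(F) = Pow(F, 2)
Function('E')(c, B) = Add(B, c, Pow(B, 2)) (Function('E')(c, B) = Add(Add(c, B), Pow(B, 2)) = Add(Add(B, c), Pow(B, 2)) = Add(B, c, Pow(B, 2)))
Mul(Add(Function('E')(-115, -75), A), Add(27820, 14917)) = Mul(Add(Add(-75, -115, Pow(-75, 2)), -19728), Add(27820, 14917)) = Mul(Add(Add(-75, -115, 5625), -19728), 42737) = Mul(Add(5435, -19728), 42737) = Mul(-14293, 42737) = -610839941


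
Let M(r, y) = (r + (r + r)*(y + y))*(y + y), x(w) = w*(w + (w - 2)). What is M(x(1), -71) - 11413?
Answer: -11413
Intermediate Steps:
x(w) = w*(-2 + 2*w) (x(w) = w*(w + (-2 + w)) = w*(-2 + 2*w))
M(r, y) = 2*y*(r + 4*r*y) (M(r, y) = (r + (2*r)*(2*y))*(2*y) = (r + 4*r*y)*(2*y) = 2*y*(r + 4*r*y))
M(x(1), -71) - 11413 = 2*(2*1*(-1 + 1))*(-71)*(1 + 4*(-71)) - 11413 = 2*(2*1*0)*(-71)*(1 - 284) - 11413 = 2*0*(-71)*(-283) - 11413 = 0 - 11413 = -11413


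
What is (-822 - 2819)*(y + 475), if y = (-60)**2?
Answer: -14837075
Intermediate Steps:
y = 3600
(-822 - 2819)*(y + 475) = (-822 - 2819)*(3600 + 475) = -3641*4075 = -14837075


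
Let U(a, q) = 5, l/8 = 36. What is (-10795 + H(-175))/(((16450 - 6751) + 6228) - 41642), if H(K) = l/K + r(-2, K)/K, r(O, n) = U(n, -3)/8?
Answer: 15115309/36001000 ≈ 0.41986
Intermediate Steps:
l = 288 (l = 8*36 = 288)
r(O, n) = 5/8
H(K) = 2309/(8*K) (H(K) = 288/K + 5/(8*K) = 2309/(8*K))
(-10795 + H(-175))/(((16450 - 6751) + 6228) - 41642) = (-10795 + (2309/8)/(-175))/(((16450 - 6751) + 6228) - 41642) = (-10795 + (2309/8)*(-1/175))/((9699 + 6228) - 41642) = (-10795 - 2309/1400)/(15927 - 41642) = -15115309/1400/(-25715) = -15115309/1400*(-1/25715) = 15115309/36001000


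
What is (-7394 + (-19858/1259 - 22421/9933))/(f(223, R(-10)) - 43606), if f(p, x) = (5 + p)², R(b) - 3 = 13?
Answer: -13241747353/14967472938 ≈ -0.88470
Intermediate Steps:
R(b) = 16 (R(b) = 3 + 13 = 16)
(-7394 + (-19858/1259 - 22421/9933))/(f(223, R(-10)) - 43606) = (-7394 + (-19858/1259 - 22421/9933))/((5 + 223)² - 43606) = (-7394 + (-19858*1/1259 - 22421*1/9933))/(228² - 43606) = (-7394 + (-19858/1259 - 3203/1419))/(51984 - 43606) = (-7394 - 32211079/1786521)/8378 = -13241747353/1786521*1/8378 = -13241747353/14967472938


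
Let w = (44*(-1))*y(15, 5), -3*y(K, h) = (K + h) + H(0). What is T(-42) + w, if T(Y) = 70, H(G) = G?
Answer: 1090/3 ≈ 363.33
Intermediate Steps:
y(K, h) = -K/3 - h/3 (y(K, h) = -((K + h) + 0)/3 = -(K + h)/3 = -K/3 - h/3)
w = 880/3 (w = (44*(-1))*(-⅓*15 - ⅓*5) = -44*(-5 - 5/3) = -44*(-20/3) = 880/3 ≈ 293.33)
T(-42) + w = 70 + 880/3 = 1090/3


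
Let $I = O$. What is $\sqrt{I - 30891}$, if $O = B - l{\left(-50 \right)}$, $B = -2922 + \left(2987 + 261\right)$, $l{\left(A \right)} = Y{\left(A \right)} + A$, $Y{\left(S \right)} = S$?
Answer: $3 i \sqrt{3385} \approx 174.54 i$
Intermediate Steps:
$l{\left(A \right)} = 2 A$ ($l{\left(A \right)} = A + A = 2 A$)
$B = 326$ ($B = -2922 + 3248 = 326$)
$O = 426$ ($O = 326 - 2 \left(-50\right) = 326 - -100 = 326 + 100 = 426$)
$I = 426$
$\sqrt{I - 30891} = \sqrt{426 - 30891} = \sqrt{-30465} = 3 i \sqrt{3385}$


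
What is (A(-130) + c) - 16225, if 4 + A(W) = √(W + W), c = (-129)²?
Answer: 412 + 2*I*√65 ≈ 412.0 + 16.125*I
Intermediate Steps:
c = 16641
A(W) = -4 + √2*√W (A(W) = -4 + √(W + W) = -4 + √(2*W) = -4 + √2*√W)
(A(-130) + c) - 16225 = ((-4 + √2*√(-130)) + 16641) - 16225 = ((-4 + √2*(I*√130)) + 16641) - 16225 = ((-4 + 2*I*√65) + 16641) - 16225 = (16637 + 2*I*√65) - 16225 = 412 + 2*I*√65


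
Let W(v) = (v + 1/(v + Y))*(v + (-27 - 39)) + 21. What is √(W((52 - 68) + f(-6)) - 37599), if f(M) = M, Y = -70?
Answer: 4*I*√1178382/23 ≈ 188.79*I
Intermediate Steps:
W(v) = 21 + (-66 + v)*(v + 1/(-70 + v)) (W(v) = (v + 1/(v - 70))*(v + (-27 - 39)) + 21 = (v + 1/(-70 + v))*(v - 66) + 21 = (v + 1/(-70 + v))*(-66 + v) + 21 = (-66 + v)*(v + 1/(-70 + v)) + 21 = 21 + (-66 + v)*(v + 1/(-70 + v)))
√(W((52 - 68) + f(-6)) - 37599) = √((-1536 + ((52 - 68) - 6)³ - 136*((52 - 68) - 6)² + 4642*((52 - 68) - 6))/(-70 + ((52 - 68) - 6)) - 37599) = √((-1536 + (-16 - 6)³ - 136*(-16 - 6)² + 4642*(-16 - 6))/(-70 + (-16 - 6)) - 37599) = √((-1536 + (-22)³ - 136*(-22)² + 4642*(-22))/(-70 - 22) - 37599) = √((-1536 - 10648 - 136*484 - 102124)/(-92) - 37599) = √(-(-1536 - 10648 - 65824 - 102124)/92 - 37599) = √(-1/92*(-180132) - 37599) = √(45033/23 - 37599) = √(-819744/23) = 4*I*√1178382/23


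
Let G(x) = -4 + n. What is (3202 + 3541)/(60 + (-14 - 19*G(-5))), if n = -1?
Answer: 6743/141 ≈ 47.823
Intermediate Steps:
G(x) = -5 (G(x) = -4 - 1 = -5)
(3202 + 3541)/(60 + (-14 - 19*G(-5))) = (3202 + 3541)/(60 + (-14 - 19*(-5))) = 6743/(60 + (-14 + 95)) = 6743/(60 + 81) = 6743/141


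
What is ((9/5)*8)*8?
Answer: 576/5 ≈ 115.20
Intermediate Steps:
((9/5)*8)*8 = (72/5)*8 = 576/5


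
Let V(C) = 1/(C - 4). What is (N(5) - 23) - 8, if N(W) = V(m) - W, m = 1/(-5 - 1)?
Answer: -906/25 ≈ -36.240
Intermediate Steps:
m = -1/6 (m = 1/(-6) = -1/6 ≈ -0.16667)
V(C) = 1/(-4 + C)
N(W) = -6/25 - W (N(W) = 1/(-4 - 1/6) - W = 1/(-25/6) - W = -6/25 - W)
(N(5) - 23) - 8 = ((-6/25 - 1*5) - 23) - 8 = ((-6/25 - 5) - 23) - 8 = (-131/25 - 23) - 8 = -706/25 - 8 = -906/25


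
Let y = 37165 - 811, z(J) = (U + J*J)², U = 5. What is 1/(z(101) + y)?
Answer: 1/104198790 ≈ 9.5970e-9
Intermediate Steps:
z(J) = (5 + J²)² (z(J) = (5 + J*J)² = (5 + J²)²)
y = 36354
1/(z(101) + y) = 1/((5 + 101²)² + 36354) = 1/((5 + 10201)² + 36354) = 1/(10206² + 36354) = 1/(104162436 + 36354) = 1/104198790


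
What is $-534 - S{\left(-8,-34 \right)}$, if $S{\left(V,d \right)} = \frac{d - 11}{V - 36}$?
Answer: $- \frac{23541}{44} \approx -535.02$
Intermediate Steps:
$S{\left(V,d \right)} = \frac{-11 + d}{-36 + V}$
$-534 - S{\left(-8,-34 \right)} = -534 - \frac{-11 - 34}{-36 - 8} = -534 - \frac{1}{-44} \left(-45\right) = -534 - \left(- \frac{1}{44}\right) \left(-45\right) = -534 - \frac{45}{44} = - \frac{23541}{44}$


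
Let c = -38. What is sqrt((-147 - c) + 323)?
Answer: sqrt(214) ≈ 14.629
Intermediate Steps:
sqrt((-147 - c) + 323) = sqrt((-147 - 1*(-38)) + 323) = sqrt((-147 + 38) + 323) = sqrt(-109 + 323) = sqrt(214)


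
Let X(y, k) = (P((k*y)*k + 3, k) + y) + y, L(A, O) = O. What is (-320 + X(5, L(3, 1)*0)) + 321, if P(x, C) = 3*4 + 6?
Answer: 29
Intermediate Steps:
P(x, C) = 18 (P(x, C) = 12 + 6 = 18)
X(y, k) = 18 + 2*y (X(y, k) = (18 + y) + y = 18 + 2*y)
(-320 + X(5, L(3, 1)*0)) + 321 = (-320 + (18 + 2*5)) + 321 = (-320 + (18 + 10)) + 321 = (-320 + 28) + 321 = -292 + 321 = 29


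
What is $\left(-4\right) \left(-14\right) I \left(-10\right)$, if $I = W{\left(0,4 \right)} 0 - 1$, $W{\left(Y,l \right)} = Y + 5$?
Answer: $560$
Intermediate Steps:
$W{\left(Y,l \right)} = 5 + Y$
$I = -1$ ($I = \left(5 + 0\right) 0 - 1 = 5 \cdot 0 - 1 = 0 - 1 = -1$)
$\left(-4\right) \left(-14\right) I \left(-10\right) = \left(-4\right) \left(-14\right) \left(-1\right) \left(-10\right) = 56 \left(-1\right) \left(-10\right) = \left(-56\right) \left(-10\right) = 560$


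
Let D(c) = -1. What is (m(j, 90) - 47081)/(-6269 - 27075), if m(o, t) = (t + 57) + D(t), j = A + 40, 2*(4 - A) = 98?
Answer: 46935/33344 ≈ 1.4076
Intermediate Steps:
A = -45 (A = 4 - ½*98 = 4 - 49 = -45)
j = -5 (j = -45 + 40 = -5)
m(o, t) = 56 + t (m(o, t) = (t + 57) - 1 = (57 + t) - 1 = 56 + t)
(m(j, 90) - 47081)/(-6269 - 27075) = ((56 + 90) - 47081)/(-6269 - 27075) = (146 - 47081)/(-33344) = -46935*(-1/33344) = 46935/33344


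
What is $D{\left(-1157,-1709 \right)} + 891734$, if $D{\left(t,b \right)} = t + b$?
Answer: $888868$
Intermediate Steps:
$D{\left(t,b \right)} = b + t$
$D{\left(-1157,-1709 \right)} + 891734 = \left(-1709 - 1157\right) + 891734 = -2866 + 891734 = 888868$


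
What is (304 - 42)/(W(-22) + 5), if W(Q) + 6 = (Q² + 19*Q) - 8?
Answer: 262/57 ≈ 4.5965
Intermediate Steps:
W(Q) = -14 + Q² + 19*Q (W(Q) = -6 + ((Q² + 19*Q) - 8) = -6 + (-8 + Q² + 19*Q) = -14 + Q² + 19*Q)
(304 - 42)/(W(-22) + 5) = (304 - 42)/((-14 + (-22)² + 19*(-22)) + 5) = 262/((-14 + 484 - 418) + 5) = 262/(52 + 5) = 262/57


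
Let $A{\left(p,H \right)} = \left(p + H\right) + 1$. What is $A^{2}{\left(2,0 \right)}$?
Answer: $9$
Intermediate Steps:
$A{\left(p,H \right)} = 1 + H + p$ ($A{\left(p,H \right)} = \left(H + p\right) + 1 = 1 + H + p$)
$A^{2}{\left(2,0 \right)} = \left(1 + 0 + 2\right)^{2} = 3^{2} = 9$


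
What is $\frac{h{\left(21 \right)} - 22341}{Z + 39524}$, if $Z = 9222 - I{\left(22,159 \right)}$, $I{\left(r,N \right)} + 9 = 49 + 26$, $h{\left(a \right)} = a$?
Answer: $- \frac{558}{1217} \approx -0.4585$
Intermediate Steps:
$I{\left(r,N \right)} = 66$ ($I{\left(r,N \right)} = -9 + \left(49 + 26\right) = -9 + 75 = 66$)
$Z = 9156$ ($Z = 9222 - 66 = 9156$)
$\frac{h{\left(21 \right)} - 22341}{Z + 39524} = \frac{21 - 22341}{9156 + 39524} = - \frac{22320}{48680} = \left(-22320\right) \frac{1}{48680} = - \frac{558}{1217}$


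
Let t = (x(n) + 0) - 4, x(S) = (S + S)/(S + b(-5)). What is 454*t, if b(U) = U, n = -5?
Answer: -1362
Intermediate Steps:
x(S) = 2*S/(-5 + S) (x(S) = (S + S)/(S - 5) = (2*S)/(-5 + S) = 2*S/(-5 + S))
t = -3 (t = (2*(-5)/(-5 - 5) + 0) - 4 = (2*(-5)/(-10) + 0) - 4 = (2*(-5)*(-⅒) + 0) - 4 = (1 + 0) - 4 = 1 - 4 = -3)
454*t = 454*(-3) = -1362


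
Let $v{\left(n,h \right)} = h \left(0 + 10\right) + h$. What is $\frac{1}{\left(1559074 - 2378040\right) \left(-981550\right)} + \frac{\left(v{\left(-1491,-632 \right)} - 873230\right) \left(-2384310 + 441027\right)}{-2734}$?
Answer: $- \frac{687474886670362599605533}{1098871257669100} \approx -6.2562 \cdot 10^{8}$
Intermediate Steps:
$v{\left(n,h \right)} = 11 h$ ($v{\left(n,h \right)} = h 10 + h = 10 h + h = 11 h$)
$\frac{1}{\left(1559074 - 2378040\right) \left(-981550\right)} + \frac{\left(v{\left(-1491,-632 \right)} - 873230\right) \left(-2384310 + 441027\right)}{-2734} = \frac{1}{\left(1559074 - 2378040\right) \left(-981550\right)} + \frac{\left(11 \left(-632\right) - 873230\right) \left(-2384310 + 441027\right)}{-2734} = \frac{1}{-818966} \left(- \frac{1}{981550}\right) + \left(-6952 - 873230\right) \left(-1943283\right) \left(- \frac{1}{2734}\right) = \left(- \frac{1}{818966}\right) \left(- \frac{1}{981550}\right) + \left(-880182\right) \left(-1943283\right) \left(- \frac{1}{2734}\right) = \frac{1}{803856077300} + 1710442717506 \left(- \frac{1}{2734}\right) = \frac{1}{803856077300} - \frac{855221358753}{1367} = - \frac{687474886670362599605533}{1098871257669100}$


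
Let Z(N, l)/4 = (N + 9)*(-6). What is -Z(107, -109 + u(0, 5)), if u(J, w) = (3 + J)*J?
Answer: 2784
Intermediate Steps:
u(J, w) = J*(3 + J)
Z(N, l) = -216 - 24*N (Z(N, l) = 4*((N + 9)*(-6)) = 4*((9 + N)*(-6)) = 4*(-54 - 6*N) = -216 - 24*N)
-Z(107, -109 + u(0, 5)) = -(-216 - 24*107) = -(-216 - 2568) = -1*(-2784) = 2784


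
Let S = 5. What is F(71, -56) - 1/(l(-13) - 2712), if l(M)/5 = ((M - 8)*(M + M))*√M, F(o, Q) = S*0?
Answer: 226/8686887 + 455*I*√13/17373774 ≈ 2.6016e-5 + 9.4425e-5*I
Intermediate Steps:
F(o, Q) = 0 (F(o, Q) = 5*0 = 0)
l(M) = 10*M^(3/2)*(-8 + M) (l(M) = 5*(((M - 8)*(M + M))*√M) = 5*(((-8 + M)*(2*M))*√M) = 5*((2*M*(-8 + M))*√M) = 5*(2*M^(3/2)*(-8 + M)) = 10*M^(3/2)*(-8 + M))
F(71, -56) - 1/(l(-13) - 2712) = 0 - 1/(10*(-13)^(3/2)*(-8 - 13) - 2712) = 0 - 1/(10*(-13*I*√13)*(-21) - 2712) = 0 - 1/(2730*I*√13 - 2712) = 0 - 1/(-2712 + 2730*I*√13) = -1/(-2712 + 2730*I*√13)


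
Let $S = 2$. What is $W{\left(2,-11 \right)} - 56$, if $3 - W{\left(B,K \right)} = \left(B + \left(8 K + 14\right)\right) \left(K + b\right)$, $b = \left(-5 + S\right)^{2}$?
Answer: $-197$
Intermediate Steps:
$b = 9$ ($b = \left(-5 + 2\right)^{2} = \left(-3\right)^{2} = 9$)
$W{\left(B,K \right)} = 3 - \left(9 + K\right) \left(14 + B + 8 K\right)$ ($W{\left(B,K \right)} = 3 - \left(B + \left(8 K + 14\right)\right) \left(K + 9\right) = 3 - \left(B + \left(14 + 8 K\right)\right) \left(9 + K\right) = 3 - \left(14 + B + 8 K\right) \left(9 + K\right) = 3 - \left(9 + K\right) \left(14 + B + 8 K\right)$)
$W{\left(2,-11 \right)} - 56 = \left(-123 - -946 - 18 - 8 \left(-11\right)^{2} - 2 \left(-11\right)\right) - 56 = \left(-123 + 946 - 18 - 968 + 22\right) - 56 = -141 - 56 = -197$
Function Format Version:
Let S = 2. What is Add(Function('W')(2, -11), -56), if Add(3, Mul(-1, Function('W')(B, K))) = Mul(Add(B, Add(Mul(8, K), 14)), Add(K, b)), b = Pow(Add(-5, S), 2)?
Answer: -197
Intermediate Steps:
b = 9 (b = Pow(Add(-5, 2), 2) = Pow(-3, 2) = 9)
Function('W')(B, K) = Add(3, Mul(-1, Add(9, K), Add(14, B, Mul(8, K)))) (Function('W')(B, K) = Add(3, Mul(-1, Mul(Add(B, Add(Mul(8, K), 14)), Add(K, 9)))) = Add(3, Mul(-1, Mul(Add(B, Add(14, Mul(8, K))), Add(9, K)))) = Add(3, Mul(-1, Mul(Add(14, B, Mul(8, K)), Add(9, K)))) = Add(3, Mul(-1, Mul(Add(9, K), Add(14, B, Mul(8, K))))) = Add(3, Mul(-1, Add(9, K), Add(14, B, Mul(8, K)))))
Add(Function('W')(2, -11), -56) = Add(Add(-123, Mul(-86, -11), Mul(-9, 2), Mul(-8, Pow(-11, 2)), Mul(-1, 2, -11)), -56) = Add(Add(-123, 946, -18, Mul(-8, 121), 22), -56) = Add(Add(-123, 946, -18, -968, 22), -56) = Add(-141, -56) = -197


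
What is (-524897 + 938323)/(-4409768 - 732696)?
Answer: -206713/2571232 ≈ -0.080395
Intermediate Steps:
(-524897 + 938323)/(-4409768 - 732696) = 413426/(-5142464) = 413426*(-1/5142464) = -206713/2571232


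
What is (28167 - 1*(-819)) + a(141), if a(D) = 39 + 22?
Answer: 29047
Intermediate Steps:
a(D) = 61
(28167 - 1*(-819)) + a(141) = (28167 - 1*(-819)) + 61 = (28167 + 819) + 61 = 28986 + 61 = 29047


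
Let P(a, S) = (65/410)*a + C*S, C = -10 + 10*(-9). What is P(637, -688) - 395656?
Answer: -26793911/82 ≈ -3.2676e+5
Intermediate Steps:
C = -100 (C = -10 - 90 = -100)
P(a, S) = -100*S + 13*a/82 (P(a, S) = (65/410)*a - 100*S = (65*(1/410))*a - 100*S = 13*a/82 - 100*S = -100*S + 13*a/82)
P(637, -688) - 395656 = (-100*(-688) + (13/82)*637) - 395656 = (68800 + 8281/82) - 395656 = 5649881/82 - 395656 = -26793911/82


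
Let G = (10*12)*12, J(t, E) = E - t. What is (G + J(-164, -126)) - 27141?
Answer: -25663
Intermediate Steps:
G = 1440 (G = 120*12 = 1440)
(G + J(-164, -126)) - 27141 = (1440 + (-126 - 1*(-164))) - 27141 = (1440 + (-126 + 164)) - 27141 = (1440 + 38) - 27141 = 1478 - 27141 = -25663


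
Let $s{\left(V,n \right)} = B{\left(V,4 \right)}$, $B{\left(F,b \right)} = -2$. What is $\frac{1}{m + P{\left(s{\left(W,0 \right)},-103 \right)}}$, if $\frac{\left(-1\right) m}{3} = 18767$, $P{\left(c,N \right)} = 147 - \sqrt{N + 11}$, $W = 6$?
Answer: $\frac{i}{2 \left(\sqrt{23} - 28077 i\right)} \approx -1.7808 \cdot 10^{-5} + 3.0418 \cdot 10^{-9} i$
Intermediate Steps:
$s{\left(V,n \right)} = -2$
$P{\left(c,N \right)} = 147 - \sqrt{11 + N}$
$m = -56301$ ($m = \left(-3\right) 18767 = -56301$)
$\frac{1}{m + P{\left(s{\left(W,0 \right)},-103 \right)}} = \frac{1}{-56301 + \left(147 - \sqrt{11 - 103}\right)} = \frac{1}{-56301 + \left(147 - \sqrt{-92}\right)} = \frac{1}{-56301 + \left(147 - 2 i \sqrt{23}\right)} = \frac{1}{-56154 - 2 i \sqrt{23}}$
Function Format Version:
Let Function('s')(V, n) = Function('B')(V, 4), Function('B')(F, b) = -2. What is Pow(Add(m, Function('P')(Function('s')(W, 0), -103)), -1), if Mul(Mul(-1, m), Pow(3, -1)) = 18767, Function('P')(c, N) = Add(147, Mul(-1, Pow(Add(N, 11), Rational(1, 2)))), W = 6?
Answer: Mul(Rational(1, 2), I, Pow(Add(Pow(23, Rational(1, 2)), Mul(-28077, I)), -1)) ≈ Add(-1.7808e-5, Mul(3.0418e-9, I))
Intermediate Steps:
Function('s')(V, n) = -2
Function('P')(c, N) = Add(147, Mul(-1, Pow(Add(11, N), Rational(1, 2))))
m = -56301 (m = Mul(-3, 18767) = -56301)
Pow(Add(m, Function('P')(Function('s')(W, 0), -103)), -1) = Pow(Add(-56301, Add(147, Mul(-1, Pow(Add(11, -103), Rational(1, 2))))), -1) = Pow(Add(-56301, Add(147, Mul(-1, Pow(-92, Rational(1, 2))))), -1) = Pow(Add(-56301, Add(147, Mul(-1, Mul(2, I, Pow(23, Rational(1, 2)))))), -1) = Pow(Add(-56301, Add(147, Mul(-2, I, Pow(23, Rational(1, 2))))), -1) = Pow(Add(-56154, Mul(-2, I, Pow(23, Rational(1, 2)))), -1)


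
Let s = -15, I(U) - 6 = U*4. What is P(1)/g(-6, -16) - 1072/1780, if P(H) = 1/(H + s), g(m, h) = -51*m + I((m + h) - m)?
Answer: -930941/1545040 ≈ -0.60254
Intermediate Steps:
I(U) = 6 + 4*U (I(U) = 6 + U*4 = 6 + 4*U)
g(m, h) = 6 - 51*m + 4*h (g(m, h) = -51*m + (6 + 4*((m + h) - m)) = -51*m + (6 + 4*((h + m) - m)) = -51*m + (6 + 4*h) = 6 - 51*m + 4*h)
P(H) = 1/(-15 + H) (P(H) = 1/(H - 15) = 1/(-15 + H))
P(1)/g(-6, -16) - 1072/1780 = 1/((-15 + 1)*(6 - 51*(-6) + 4*(-16))) - 1072/1780 = 1/((-14)*(6 + 306 - 64)) - 1072*1/1780 = -1/14/248 - 268/445 = -1/14*1/248 - 268/445 = -1/3472 - 268/445 = -930941/1545040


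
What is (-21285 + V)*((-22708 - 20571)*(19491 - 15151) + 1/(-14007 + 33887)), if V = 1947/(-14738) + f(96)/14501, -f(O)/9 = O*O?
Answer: 16990762628277679641917751/4248668871440 ≈ 3.9991e+12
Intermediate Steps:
f(O) = -9*O**2 (f(O) = -9*O*O = -9*O**2)
V = -1250662119/213715738 (V = 1947/(-14738) - 9*96**2/14501 = 1947*(-1/14738) - 9*9216*(1/14501) = -1947/14738 - 82944*1/14501 = -1947/14738 - 82944/14501 = -1250662119/213715738 ≈ -5.8520)
(-21285 + V)*((-22708 - 20571)*(19491 - 15151) + 1/(-14007 + 33887)) = (-21285 - 1250662119/213715738)*((-22708 - 20571)*(19491 - 15151) + 1/(-14007 + 33887)) = -4550190145449*(-43279*4340 + 1/19880)/213715738 = -4550190145449*(-187830860 + 1/19880)/213715738 = -4550190145449/213715738*(-3734077496799/19880) = 16990762628277679641917751/4248668871440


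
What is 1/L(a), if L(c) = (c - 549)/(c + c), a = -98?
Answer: 196/647 ≈ 0.30294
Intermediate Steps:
L(c) = (-549 + c)/(2*c) (L(c) = (-549 + c)/((2*c)) = (-549 + c)*(1/(2*c)) = (-549 + c)/(2*c))
1/L(a) = 1/((1/2)*(-549 - 98)/(-98)) = 1/((1/2)*(-1/98)*(-647)) = 1/(647/196) = 196/647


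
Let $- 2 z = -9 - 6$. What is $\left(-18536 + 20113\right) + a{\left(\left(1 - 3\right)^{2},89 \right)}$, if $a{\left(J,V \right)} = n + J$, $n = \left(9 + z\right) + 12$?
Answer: $\frac{3219}{2} \approx 1609.5$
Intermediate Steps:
$z = \frac{15}{2}$ ($z = - \frac{-9 - 6}{2} = \left(- \frac{1}{2}\right) \left(-15\right) = \frac{15}{2} \approx 7.5$)
$n = \frac{57}{2}$ ($n = \left(9 + \frac{15}{2}\right) + 12 = \frac{33}{2} + 12 = \frac{57}{2} \approx 28.5$)
$a{\left(J,V \right)} = \frac{57}{2} + J$
$\left(-18536 + 20113\right) + a{\left(\left(1 - 3\right)^{2},89 \right)} = \left(-18536 + 20113\right) + \left(\frac{57}{2} + \left(1 - 3\right)^{2}\right) = 1577 + \left(\frac{57}{2} + \left(-2\right)^{2}\right) = 1577 + \left(\frac{57}{2} + 4\right) = 1577 + \frac{65}{2} = \frac{3219}{2}$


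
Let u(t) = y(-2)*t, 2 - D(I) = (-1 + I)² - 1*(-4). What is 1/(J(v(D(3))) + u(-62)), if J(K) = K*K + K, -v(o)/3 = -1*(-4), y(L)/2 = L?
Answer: 1/380 ≈ 0.0026316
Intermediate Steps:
y(L) = 2*L
D(I) = -2 - (-1 + I)² (D(I) = 2 - ((-1 + I)² - 1*(-4)) = 2 - ((-1 + I)² + 4) = 2 - (4 + (-1 + I)²) = 2 + (-4 - (-1 + I)²) = -2 - (-1 + I)²)
u(t) = -4*t (u(t) = (2*(-2))*t = -4*t)
v(o) = -12 (v(o) = -(-3)*(-4) = -3*4 = -12)
J(K) = K + K² (J(K) = K² + K = K + K²)
1/(J(v(D(3))) + u(-62)) = 1/(-12*(1 - 12) - 4*(-62)) = 1/(-12*(-11) + 248) = 1/(132 + 248) = 1/380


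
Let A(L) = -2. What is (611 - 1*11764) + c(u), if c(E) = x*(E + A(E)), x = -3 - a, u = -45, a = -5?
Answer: -11247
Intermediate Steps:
x = 2 (x = -3 - 1*(-5) = -3 + 5 = 2)
c(E) = -4 + 2*E (c(E) = 2*(E - 2) = 2*(-2 + E) = -4 + 2*E)
(611 - 1*11764) + c(u) = (611 - 1*11764) + (-4 + 2*(-45)) = (611 - 11764) + (-4 - 90) = -11153 - 94 = -11247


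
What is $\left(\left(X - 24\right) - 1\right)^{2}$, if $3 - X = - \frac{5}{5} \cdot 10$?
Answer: $144$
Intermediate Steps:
$X = 13$ ($X = 3 - - \frac{5}{5} \cdot 10 = 3 - \left(-5\right) \frac{1}{5} \cdot 10 = 3 - \left(-1\right) 10 = 3 - -10 = 3 + 10 = 13$)
$\left(\left(X - 24\right) - 1\right)^{2} = \left(\left(13 - 24\right) - 1\right)^{2} = \left(-11 - 1\right)^{2} = \left(-12\right)^{2} = 144$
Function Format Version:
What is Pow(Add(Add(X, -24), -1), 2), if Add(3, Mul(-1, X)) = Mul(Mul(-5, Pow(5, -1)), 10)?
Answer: 144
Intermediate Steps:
X = 13 (X = Add(3, Mul(-1, Mul(Mul(-5, Pow(5, -1)), 10))) = Add(3, Mul(-1, Mul(Mul(-5, Rational(1, 5)), 10))) = Add(3, Mul(-1, Mul(-1, 10))) = Add(3, Mul(-1, -10)) = Add(3, 10) = 13)
Pow(Add(Add(X, -24), -1), 2) = Pow(Add(Add(13, -24), -1), 2) = Pow(Add(-11, -1), 2) = Pow(-12, 2) = 144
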